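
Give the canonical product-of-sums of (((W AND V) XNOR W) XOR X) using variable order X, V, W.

ΠM(1, 4, 6, 7) = (X OR V OR NOT W) AND (NOT X OR V OR W) AND (NOT X OR NOT V OR W) AND (NOT X OR NOT V OR NOT W)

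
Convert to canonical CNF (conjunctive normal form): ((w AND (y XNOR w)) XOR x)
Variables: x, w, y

(x OR w OR y) AND (x OR w OR NOT y) AND (x OR NOT w OR y) AND (NOT x OR NOT w OR NOT y)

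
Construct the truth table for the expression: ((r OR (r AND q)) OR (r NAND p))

p | q | r | Output
------------------
0 | 0 | 0 | 1
0 | 0 | 1 | 1
0 | 1 | 0 | 1
0 | 1 | 1 | 1
1 | 0 | 0 | 1
1 | 0 | 1 | 1
1 | 1 | 0 | 1
1 | 1 | 1 | 1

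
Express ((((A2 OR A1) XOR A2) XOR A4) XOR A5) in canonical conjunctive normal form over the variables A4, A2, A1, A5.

(A4 OR A2 OR A1 OR A5) AND (A4 OR A2 OR NOT A1 OR NOT A5) AND (A4 OR NOT A2 OR A1 OR A5) AND (A4 OR NOT A2 OR NOT A1 OR A5) AND (NOT A4 OR A2 OR A1 OR NOT A5) AND (NOT A4 OR A2 OR NOT A1 OR A5) AND (NOT A4 OR NOT A2 OR A1 OR NOT A5) AND (NOT A4 OR NOT A2 OR NOT A1 OR NOT A5)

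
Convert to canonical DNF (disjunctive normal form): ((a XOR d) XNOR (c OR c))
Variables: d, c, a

(NOT d AND NOT c AND NOT a) OR (NOT d AND c AND a) OR (d AND NOT c AND a) OR (d AND c AND NOT a)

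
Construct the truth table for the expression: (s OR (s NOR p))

s | p | Output
--------------
0 | 0 | 1
0 | 1 | 0
1 | 0 | 1
1 | 1 | 1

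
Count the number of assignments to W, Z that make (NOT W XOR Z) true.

Satisfying assignments: (0,0), (1,1)
Count: 2 out of 4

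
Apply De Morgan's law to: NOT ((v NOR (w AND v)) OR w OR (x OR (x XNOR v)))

NOT (v NOR (w AND v)) AND NOT w AND NOT (x OR (x XNOR v))
De Morgan's: NOT(OR of terms) = AND of negations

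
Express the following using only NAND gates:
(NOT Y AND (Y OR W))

(((Y NAND Y) NAND ((Y NAND Y) NAND (W NAND W))) NAND ((Y NAND Y) NAND ((Y NAND Y) NAND (W NAND W))))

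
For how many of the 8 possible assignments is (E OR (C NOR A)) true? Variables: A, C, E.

Satisfying assignments: (0,0,0), (0,0,1), (0,1,1), (1,0,1), (1,1,1)
Count: 5 out of 8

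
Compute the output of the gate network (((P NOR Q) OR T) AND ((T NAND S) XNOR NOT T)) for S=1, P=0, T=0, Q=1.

Substituting: (((0 NOR 1) OR 0) AND ((0 NAND 1) XNOR NOT 0))
= 0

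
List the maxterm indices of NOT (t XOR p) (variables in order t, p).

ΠM(1, 2) = (t OR NOT p) AND (NOT t OR p)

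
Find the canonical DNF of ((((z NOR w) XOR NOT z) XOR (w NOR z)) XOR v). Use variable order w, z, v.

(NOT w AND NOT z AND NOT v) OR (NOT w AND z AND v) OR (w AND NOT z AND NOT v) OR (w AND z AND v)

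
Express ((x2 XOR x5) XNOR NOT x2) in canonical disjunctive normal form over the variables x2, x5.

(NOT x2 AND x5) OR (x2 AND x5)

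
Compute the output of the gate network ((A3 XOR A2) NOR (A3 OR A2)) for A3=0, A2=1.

Substituting: ((0 XOR 1) NOR (0 OR 1))
= 0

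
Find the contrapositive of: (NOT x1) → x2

Contrapositive: NOT x2 → x1
Note: A statement and its contrapositive are logically equivalent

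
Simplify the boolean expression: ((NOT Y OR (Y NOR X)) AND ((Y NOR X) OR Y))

By distribution ((E OR v) AND (E OR NOT v) = E):
= (Y NOR X)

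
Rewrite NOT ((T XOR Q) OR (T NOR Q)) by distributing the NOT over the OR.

NOT (T XOR Q) AND NOT (T NOR Q)
De Morgan's: NOT(OR of terms) = AND of negations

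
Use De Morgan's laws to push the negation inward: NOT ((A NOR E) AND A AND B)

NOT (A NOR E) OR NOT A OR NOT B
De Morgan's: NOT(AND of terms) = OR of negations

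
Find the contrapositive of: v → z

Contrapositive: NOT z → NOT v
Note: A statement and its contrapositive are logically equivalent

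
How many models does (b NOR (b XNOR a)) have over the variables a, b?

Satisfying assignments: (1,0)
Count: 1 out of 4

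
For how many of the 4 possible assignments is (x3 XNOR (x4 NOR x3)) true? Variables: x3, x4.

Satisfying assignments: (0,1)
Count: 1 out of 4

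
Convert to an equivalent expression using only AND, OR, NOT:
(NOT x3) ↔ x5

((NOT x3) AND x5) OR (x3 AND NOT x5)
(Biconditional = both true or both false)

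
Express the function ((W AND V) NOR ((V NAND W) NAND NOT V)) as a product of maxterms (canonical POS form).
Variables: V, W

ΠM(2, 3) = (NOT V OR W) AND (NOT V OR NOT W)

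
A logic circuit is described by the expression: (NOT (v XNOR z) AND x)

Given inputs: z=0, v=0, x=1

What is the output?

Substituting: (NOT (0 XNOR 0) AND 1)
= 0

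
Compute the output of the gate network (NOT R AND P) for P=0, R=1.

Substituting: (NOT 1 AND 0)
= 0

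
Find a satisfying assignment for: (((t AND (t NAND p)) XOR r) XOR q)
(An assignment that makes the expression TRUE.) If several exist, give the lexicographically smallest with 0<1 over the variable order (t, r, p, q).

t=0, r=0, p=0, q=1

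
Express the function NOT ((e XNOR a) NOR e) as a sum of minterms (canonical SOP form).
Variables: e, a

Σm(0, 2, 3) = (NOT e AND NOT a) OR (e AND NOT a) OR (e AND a)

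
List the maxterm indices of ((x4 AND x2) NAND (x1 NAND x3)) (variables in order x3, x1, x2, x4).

ΠM(3, 7, 11) = (x3 OR x1 OR NOT x2 OR NOT x4) AND (x3 OR NOT x1 OR NOT x2 OR NOT x4) AND (NOT x3 OR x1 OR NOT x2 OR NOT x4)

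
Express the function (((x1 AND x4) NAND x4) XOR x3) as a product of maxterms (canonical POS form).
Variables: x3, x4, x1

ΠM(3, 4, 5, 6) = (x3 OR NOT x4 OR NOT x1) AND (NOT x3 OR x4 OR x1) AND (NOT x3 OR x4 OR NOT x1) AND (NOT x3 OR NOT x4 OR x1)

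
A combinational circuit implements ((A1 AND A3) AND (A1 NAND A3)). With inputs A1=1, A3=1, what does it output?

Substituting: ((1 AND 1) AND (1 NAND 1))
= 0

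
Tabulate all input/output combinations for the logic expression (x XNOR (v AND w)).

x | v | w | Output
------------------
0 | 0 | 0 | 1
0 | 0 | 1 | 1
0 | 1 | 0 | 1
0 | 1 | 1 | 0
1 | 0 | 0 | 0
1 | 0 | 1 | 0
1 | 1 | 0 | 0
1 | 1 | 1 | 1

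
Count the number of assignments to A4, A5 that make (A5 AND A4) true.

Satisfying assignments: (1,1)
Count: 1 out of 4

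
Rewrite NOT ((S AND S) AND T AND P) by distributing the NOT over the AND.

NOT (S AND S) OR NOT T OR NOT P
De Morgan's: NOT(AND of terms) = OR of negations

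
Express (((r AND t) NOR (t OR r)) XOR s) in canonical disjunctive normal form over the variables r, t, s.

(NOT r AND NOT t AND NOT s) OR (NOT r AND t AND s) OR (r AND NOT t AND s) OR (r AND t AND s)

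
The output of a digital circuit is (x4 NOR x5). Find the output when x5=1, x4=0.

Substituting: (0 NOR 1)
= 0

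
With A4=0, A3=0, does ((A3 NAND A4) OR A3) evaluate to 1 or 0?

Substituting: ((0 NAND 0) OR 0)
= 1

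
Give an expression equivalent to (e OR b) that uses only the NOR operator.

((e NOR b) NOR (e NOR b))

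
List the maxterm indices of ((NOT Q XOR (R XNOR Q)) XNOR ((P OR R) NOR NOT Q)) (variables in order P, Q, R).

ΠM(1, 2, 3, 5, 7) = (P OR Q OR NOT R) AND (P OR NOT Q OR R) AND (P OR NOT Q OR NOT R) AND (NOT P OR Q OR NOT R) AND (NOT P OR NOT Q OR NOT R)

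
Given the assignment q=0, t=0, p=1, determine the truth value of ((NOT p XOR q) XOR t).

Substituting: ((NOT 1 XOR 0) XOR 0)
= 0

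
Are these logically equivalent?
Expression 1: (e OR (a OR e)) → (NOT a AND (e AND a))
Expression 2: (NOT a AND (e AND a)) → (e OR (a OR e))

No, Converse is not equivalent to original (counterexample: a=0, e=1)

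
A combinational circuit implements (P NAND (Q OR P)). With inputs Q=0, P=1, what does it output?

Substituting: (1 NAND (0 OR 1))
= 0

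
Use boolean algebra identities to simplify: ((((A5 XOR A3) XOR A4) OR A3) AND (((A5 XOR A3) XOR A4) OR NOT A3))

By distribution ((E OR v) AND (E OR NOT v) = E):
= ((A5 XOR A3) XOR A4)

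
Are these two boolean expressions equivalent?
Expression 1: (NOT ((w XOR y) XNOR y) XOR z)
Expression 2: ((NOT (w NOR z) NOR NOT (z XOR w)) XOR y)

No. Counterexample: with z=0, y=0, w=1, Expression 1 = 1 but Expression 2 = 0.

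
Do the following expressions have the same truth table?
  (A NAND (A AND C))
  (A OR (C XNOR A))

No. Counterexample: with C=1, A=0, Expression 1 = 1 but Expression 2 = 0.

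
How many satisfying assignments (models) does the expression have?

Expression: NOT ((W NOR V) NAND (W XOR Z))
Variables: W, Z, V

Satisfying assignments: (0,1,0)
Count: 1 out of 8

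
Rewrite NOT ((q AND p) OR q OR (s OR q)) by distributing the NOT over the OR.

NOT (q AND p) AND NOT q AND NOT (s OR q)
De Morgan's: NOT(OR of terms) = AND of negations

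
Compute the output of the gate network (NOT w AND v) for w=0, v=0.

Substituting: (NOT 0 AND 0)
= 0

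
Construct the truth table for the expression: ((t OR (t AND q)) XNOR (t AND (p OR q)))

t | q | p | Output
------------------
0 | 0 | 0 | 1
0 | 0 | 1 | 1
0 | 1 | 0 | 1
0 | 1 | 1 | 1
1 | 0 | 0 | 0
1 | 0 | 1 | 1
1 | 1 | 0 | 1
1 | 1 | 1 | 1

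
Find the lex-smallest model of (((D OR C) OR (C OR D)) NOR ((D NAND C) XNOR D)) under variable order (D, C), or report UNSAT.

D=0, C=0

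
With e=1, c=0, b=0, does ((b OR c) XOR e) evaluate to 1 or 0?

Substituting: ((0 OR 0) XOR 1)
= 1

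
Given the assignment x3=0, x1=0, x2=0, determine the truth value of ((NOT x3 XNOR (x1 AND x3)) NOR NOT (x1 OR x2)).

Substituting: ((NOT 0 XNOR (0 AND 0)) NOR NOT (0 OR 0))
= 0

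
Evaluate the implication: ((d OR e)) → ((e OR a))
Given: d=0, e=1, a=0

Antecedent ((d OR e)) = 1; consequent ((e OR a)) = 1.
1 → 1 = 1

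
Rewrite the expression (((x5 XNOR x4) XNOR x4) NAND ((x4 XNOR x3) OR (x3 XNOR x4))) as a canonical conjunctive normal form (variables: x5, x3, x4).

(NOT x5 OR x3 OR x4) AND (NOT x5 OR NOT x3 OR NOT x4)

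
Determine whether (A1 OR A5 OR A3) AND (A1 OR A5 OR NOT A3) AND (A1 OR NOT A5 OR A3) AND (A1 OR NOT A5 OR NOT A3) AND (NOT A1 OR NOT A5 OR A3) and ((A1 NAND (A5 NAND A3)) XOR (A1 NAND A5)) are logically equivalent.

Yes, they are equivalent — the two output columns agree on all 8 assignments:
A1 | A5 | A3 | Expression 1 | Expression 2
------------------------------------------
0 | 0 | 0 | 0 | 0
0 | 0 | 1 | 0 | 0
0 | 1 | 0 | 0 | 0
0 | 1 | 1 | 0 | 0
1 | 0 | 0 | 1 | 1
1 | 0 | 1 | 1 | 1
1 | 1 | 0 | 0 | 0
1 | 1 | 1 | 1 | 1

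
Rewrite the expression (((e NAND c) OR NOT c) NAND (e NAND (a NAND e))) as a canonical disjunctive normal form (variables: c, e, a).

(NOT c AND e AND NOT a) OR (c AND e AND NOT a) OR (c AND e AND a)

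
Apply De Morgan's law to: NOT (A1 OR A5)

NOT A1 AND NOT A5
De Morgan's: NOT(OR of terms) = AND of negations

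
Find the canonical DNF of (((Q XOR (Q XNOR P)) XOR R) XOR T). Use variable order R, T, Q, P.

(NOT R AND NOT T AND NOT Q AND NOT P) OR (NOT R AND NOT T AND Q AND NOT P) OR (NOT R AND T AND NOT Q AND P) OR (NOT R AND T AND Q AND P) OR (R AND NOT T AND NOT Q AND P) OR (R AND NOT T AND Q AND P) OR (R AND T AND NOT Q AND NOT P) OR (R AND T AND Q AND NOT P)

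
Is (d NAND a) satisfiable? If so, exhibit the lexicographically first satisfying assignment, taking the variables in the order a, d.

a=0, d=0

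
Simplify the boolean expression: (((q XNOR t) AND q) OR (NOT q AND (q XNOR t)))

By distribution ((E AND v) OR (E AND NOT v) = E):
= (q XNOR t)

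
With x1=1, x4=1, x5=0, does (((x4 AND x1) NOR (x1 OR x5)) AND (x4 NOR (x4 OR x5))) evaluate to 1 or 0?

Substituting: (((1 AND 1) NOR (1 OR 0)) AND (1 NOR (1 OR 0)))
= 0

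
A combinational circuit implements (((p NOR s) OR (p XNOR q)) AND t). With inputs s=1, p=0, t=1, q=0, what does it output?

Substituting: (((0 NOR 1) OR (0 XNOR 0)) AND 1)
= 1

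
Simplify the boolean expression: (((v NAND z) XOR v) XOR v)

By XOR self-cancellation ((E XOR v) XOR v = E):
= (v NAND z)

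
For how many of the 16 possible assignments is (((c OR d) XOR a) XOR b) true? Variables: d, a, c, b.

Satisfying assignments: (0,0,0,1), (0,0,1,0), (0,1,0,0), (0,1,1,1), (1,0,0,0), (1,0,1,0), (1,1,0,1), (1,1,1,1)
Count: 8 out of 16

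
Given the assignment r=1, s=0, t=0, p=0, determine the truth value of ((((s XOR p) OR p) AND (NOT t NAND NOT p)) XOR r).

Substituting: ((((0 XOR 0) OR 0) AND (NOT 0 NAND NOT 0)) XOR 1)
= 1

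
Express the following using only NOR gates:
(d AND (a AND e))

((d NOR d) NOR (((a NOR a) NOR (e NOR e)) NOR ((a NOR a) NOR (e NOR e))))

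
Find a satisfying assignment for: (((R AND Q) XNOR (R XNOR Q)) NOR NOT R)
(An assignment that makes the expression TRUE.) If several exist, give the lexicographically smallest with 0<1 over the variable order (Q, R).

UNSATISFIABLE - no assignment makes this expression true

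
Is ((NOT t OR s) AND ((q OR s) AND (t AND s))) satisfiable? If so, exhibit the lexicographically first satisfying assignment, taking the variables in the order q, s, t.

q=0, s=1, t=1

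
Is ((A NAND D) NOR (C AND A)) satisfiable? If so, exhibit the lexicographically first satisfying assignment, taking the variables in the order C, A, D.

C=0, A=1, D=1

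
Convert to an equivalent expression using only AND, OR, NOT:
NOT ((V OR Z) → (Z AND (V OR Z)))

(V OR Z) AND NOT (Z AND (V OR Z))
(Negated implication: NOT(A → B) = A AND NOT B)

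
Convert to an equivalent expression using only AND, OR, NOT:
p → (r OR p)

NOT p OR (r OR p)
(Implication elimination: A → B = NOT A OR B)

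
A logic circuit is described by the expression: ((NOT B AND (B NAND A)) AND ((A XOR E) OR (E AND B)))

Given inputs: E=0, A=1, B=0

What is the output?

Substituting: ((NOT 0 AND (0 NAND 1)) AND ((1 XOR 0) OR (0 AND 0)))
= 1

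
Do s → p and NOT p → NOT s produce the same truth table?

Yes, Contrapositive is always equivalent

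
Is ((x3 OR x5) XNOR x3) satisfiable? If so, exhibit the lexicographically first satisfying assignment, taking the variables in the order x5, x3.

x5=0, x3=0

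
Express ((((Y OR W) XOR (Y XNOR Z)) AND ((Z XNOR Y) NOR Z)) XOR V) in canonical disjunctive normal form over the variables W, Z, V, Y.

(NOT W AND NOT Z AND NOT V AND Y) OR (NOT W AND NOT Z AND V AND NOT Y) OR (NOT W AND Z AND V AND NOT Y) OR (NOT W AND Z AND V AND Y) OR (W AND NOT Z AND NOT V AND Y) OR (W AND NOT Z AND V AND NOT Y) OR (W AND Z AND V AND NOT Y) OR (W AND Z AND V AND Y)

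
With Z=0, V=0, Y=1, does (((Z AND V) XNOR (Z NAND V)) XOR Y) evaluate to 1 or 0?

Substituting: (((0 AND 0) XNOR (0 NAND 0)) XOR 1)
= 1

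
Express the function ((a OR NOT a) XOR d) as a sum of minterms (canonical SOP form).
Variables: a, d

Σm(0, 2) = (NOT a AND NOT d) OR (a AND NOT d)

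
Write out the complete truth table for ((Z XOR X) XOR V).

Z | V | X | Output
------------------
0 | 0 | 0 | 0
0 | 0 | 1 | 1
0 | 1 | 0 | 1
0 | 1 | 1 | 0
1 | 0 | 0 | 1
1 | 0 | 1 | 0
1 | 1 | 0 | 0
1 | 1 | 1 | 1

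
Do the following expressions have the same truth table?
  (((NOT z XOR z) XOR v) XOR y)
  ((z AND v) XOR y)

No. Counterexample: with z=0, v=0, y=0, Expression 1 = 1 but Expression 2 = 0.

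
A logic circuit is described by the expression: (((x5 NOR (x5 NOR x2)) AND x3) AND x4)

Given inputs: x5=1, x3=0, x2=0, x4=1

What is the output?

Substituting: (((1 NOR (1 NOR 0)) AND 0) AND 1)
= 0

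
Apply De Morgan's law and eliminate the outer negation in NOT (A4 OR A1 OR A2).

NOT A4 AND NOT A1 AND NOT A2
De Morgan's: NOT(OR of terms) = AND of negations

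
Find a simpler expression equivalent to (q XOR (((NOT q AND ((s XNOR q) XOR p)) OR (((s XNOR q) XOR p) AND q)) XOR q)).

By XOR self-cancellation ((E XOR v) XOR v = E) then distribution ((E AND v) OR (E AND NOT v) = E):
= ((s XNOR q) XOR p)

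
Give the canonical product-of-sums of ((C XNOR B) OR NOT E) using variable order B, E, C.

ΠM(3, 6) = (B OR NOT E OR NOT C) AND (NOT B OR NOT E OR C)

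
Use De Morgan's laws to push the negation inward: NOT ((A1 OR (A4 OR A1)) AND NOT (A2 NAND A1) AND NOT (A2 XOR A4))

NOT (A1 OR (A4 OR A1)) OR (A2 NAND A1) OR (A2 XOR A4)
De Morgan's: NOT(AND of terms) = OR of negations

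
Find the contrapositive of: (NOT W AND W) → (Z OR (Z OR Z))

Contrapositive: NOT (Z OR (Z OR Z)) → NOT (NOT W AND W)
Note: A statement and its contrapositive are logically equivalent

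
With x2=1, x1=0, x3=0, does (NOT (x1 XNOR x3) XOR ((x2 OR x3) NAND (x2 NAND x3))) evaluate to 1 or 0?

Substituting: (NOT (0 XNOR 0) XOR ((1 OR 0) NAND (1 NAND 0)))
= 0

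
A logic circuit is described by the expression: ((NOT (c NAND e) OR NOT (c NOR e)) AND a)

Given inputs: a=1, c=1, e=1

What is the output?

Substituting: ((NOT (1 NAND 1) OR NOT (1 NOR 1)) AND 1)
= 1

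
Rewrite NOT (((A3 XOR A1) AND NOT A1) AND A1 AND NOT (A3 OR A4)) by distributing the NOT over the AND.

NOT ((A3 XOR A1) AND NOT A1) OR NOT A1 OR (A3 OR A4)
De Morgan's: NOT(AND of terms) = OR of negations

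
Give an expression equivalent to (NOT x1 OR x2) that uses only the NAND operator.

(((x1 NAND x1) NAND (x1 NAND x1)) NAND (x2 NAND x2))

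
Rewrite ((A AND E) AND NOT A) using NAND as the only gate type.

((((A NAND E) NAND (A NAND E)) NAND (A NAND A)) NAND (((A NAND E) NAND (A NAND E)) NAND (A NAND A)))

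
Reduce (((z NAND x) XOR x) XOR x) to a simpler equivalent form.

By XOR self-cancellation ((E XOR v) XOR v = E):
= (z NAND x)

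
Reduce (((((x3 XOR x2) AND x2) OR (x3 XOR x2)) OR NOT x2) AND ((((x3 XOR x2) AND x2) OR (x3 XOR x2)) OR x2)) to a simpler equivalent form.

By distribution ((E OR v) AND (E OR NOT v) = E) then absorption (E OR (E AND v) = E):
= (x3 XOR x2)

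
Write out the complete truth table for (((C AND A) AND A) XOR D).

C | A | D | Output
------------------
0 | 0 | 0 | 0
0 | 0 | 1 | 1
0 | 1 | 0 | 0
0 | 1 | 1 | 1
1 | 0 | 0 | 0
1 | 0 | 1 | 1
1 | 1 | 0 | 1
1 | 1 | 1 | 0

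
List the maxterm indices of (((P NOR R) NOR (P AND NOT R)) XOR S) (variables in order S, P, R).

ΠM(0, 2, 5, 7) = (S OR P OR R) AND (S OR NOT P OR R) AND (NOT S OR P OR NOT R) AND (NOT S OR NOT P OR NOT R)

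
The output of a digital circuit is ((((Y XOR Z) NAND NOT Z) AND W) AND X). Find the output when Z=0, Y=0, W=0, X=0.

Substituting: ((((0 XOR 0) NAND NOT 0) AND 0) AND 0)
= 0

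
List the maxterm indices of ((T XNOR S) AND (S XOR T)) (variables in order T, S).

ΠM(0, 1, 2, 3) = (T OR S) AND (T OR NOT S) AND (NOT T OR S) AND (NOT T OR NOT S)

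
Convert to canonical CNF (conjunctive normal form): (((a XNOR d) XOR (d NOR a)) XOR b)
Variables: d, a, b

(d OR a OR b) AND (d OR NOT a OR b) AND (NOT d OR a OR b) AND (NOT d OR NOT a OR NOT b)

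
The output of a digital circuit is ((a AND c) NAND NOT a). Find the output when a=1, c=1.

Substituting: ((1 AND 1) NAND NOT 1)
= 1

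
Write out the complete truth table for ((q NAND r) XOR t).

q | r | t | Output
------------------
0 | 0 | 0 | 1
0 | 0 | 1 | 0
0 | 1 | 0 | 1
0 | 1 | 1 | 0
1 | 0 | 0 | 1
1 | 0 | 1 | 0
1 | 1 | 0 | 0
1 | 1 | 1 | 1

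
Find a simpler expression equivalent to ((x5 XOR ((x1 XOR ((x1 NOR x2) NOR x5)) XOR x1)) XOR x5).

By XOR self-cancellation ((E XOR v) XOR v = E) then XOR self-cancellation ((E XOR v) XOR v = E):
= ((x1 NOR x2) NOR x5)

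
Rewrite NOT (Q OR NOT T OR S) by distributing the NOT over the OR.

NOT Q AND T AND NOT S
De Morgan's: NOT(OR of terms) = AND of negations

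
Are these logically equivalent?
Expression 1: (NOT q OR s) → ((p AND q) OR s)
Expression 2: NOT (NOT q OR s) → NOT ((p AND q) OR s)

No, Inverse is not equivalent to original (counterexample: q=0, s=0, p=0)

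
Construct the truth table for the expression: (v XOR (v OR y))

v | y | Output
--------------
0 | 0 | 0
0 | 1 | 1
1 | 0 | 0
1 | 1 | 0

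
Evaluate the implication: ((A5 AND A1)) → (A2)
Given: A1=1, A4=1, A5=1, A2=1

Antecedent ((A5 AND A1)) = 1; consequent (A2) = 1.
1 → 1 = 1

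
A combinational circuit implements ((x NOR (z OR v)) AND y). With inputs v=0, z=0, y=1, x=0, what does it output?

Substituting: ((0 NOR (0 OR 0)) AND 1)
= 1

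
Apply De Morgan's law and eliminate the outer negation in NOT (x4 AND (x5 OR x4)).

NOT x4 OR NOT (x5 OR x4)
De Morgan's: NOT(AND of terms) = OR of negations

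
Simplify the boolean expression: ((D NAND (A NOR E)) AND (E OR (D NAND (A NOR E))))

By absorption (E AND (E OR v) = E):
= (D NAND (A NOR E))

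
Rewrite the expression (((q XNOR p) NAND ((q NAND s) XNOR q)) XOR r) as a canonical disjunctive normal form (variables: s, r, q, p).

(NOT s AND NOT r AND NOT q AND NOT p) OR (NOT s AND NOT r AND NOT q AND p) OR (NOT s AND NOT r AND q AND NOT p) OR (NOT s AND r AND q AND p) OR (s AND NOT r AND NOT q AND NOT p) OR (s AND NOT r AND NOT q AND p) OR (s AND NOT r AND q AND NOT p) OR (s AND NOT r AND q AND p)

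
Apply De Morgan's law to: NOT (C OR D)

NOT C AND NOT D
De Morgan's: NOT(OR of terms) = AND of negations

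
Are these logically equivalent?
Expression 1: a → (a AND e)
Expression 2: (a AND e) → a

No, Converse is not equivalent to original (counterexample: a=1, e=0)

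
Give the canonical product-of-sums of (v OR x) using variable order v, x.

ΠM(0) = (v OR x)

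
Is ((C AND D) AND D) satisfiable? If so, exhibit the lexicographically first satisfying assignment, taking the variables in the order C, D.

C=1, D=1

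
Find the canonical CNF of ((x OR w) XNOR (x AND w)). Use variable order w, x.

(w OR NOT x) AND (NOT w OR x)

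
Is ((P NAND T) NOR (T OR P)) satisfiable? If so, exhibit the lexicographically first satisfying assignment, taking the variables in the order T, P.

UNSATISFIABLE - no assignment makes this expression true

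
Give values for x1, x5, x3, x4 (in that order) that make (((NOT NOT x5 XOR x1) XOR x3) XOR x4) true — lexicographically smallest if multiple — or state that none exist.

x1=0, x5=0, x3=0, x4=1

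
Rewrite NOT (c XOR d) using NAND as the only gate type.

(((c NAND (c NAND d)) NAND (d NAND (c NAND d))) NAND ((c NAND (c NAND d)) NAND (d NAND (c NAND d))))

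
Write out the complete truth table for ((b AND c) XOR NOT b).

c | b | Output
--------------
0 | 0 | 1
0 | 1 | 0
1 | 0 | 1
1 | 1 | 1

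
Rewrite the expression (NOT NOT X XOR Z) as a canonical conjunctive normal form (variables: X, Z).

(X OR Z) AND (NOT X OR NOT Z)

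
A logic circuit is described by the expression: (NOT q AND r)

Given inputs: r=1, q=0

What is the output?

Substituting: (NOT 0 AND 1)
= 1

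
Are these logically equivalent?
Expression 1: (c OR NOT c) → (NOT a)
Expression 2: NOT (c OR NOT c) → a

No, Inverse is not equivalent to original (counterexample: b=0, c=0, a=1)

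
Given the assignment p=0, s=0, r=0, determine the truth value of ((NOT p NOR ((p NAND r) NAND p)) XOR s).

Substituting: ((NOT 0 NOR ((0 NAND 0) NAND 0)) XOR 0)
= 0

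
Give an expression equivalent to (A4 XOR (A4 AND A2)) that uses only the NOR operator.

((((A4 NOR ((A4 NOR A4) NOR (A2 NOR A2))) NOR (A4 NOR ((A4 NOR A4) NOR (A2 NOR A2)))) NOR ((A4 NOR ((A4 NOR A4) NOR (A2 NOR A2))) NOR (A4 NOR ((A4 NOR A4) NOR (A2 NOR A2))))) NOR ((((A4 NOR A4) NOR (((A4 NOR A4) NOR (A2 NOR A2)) NOR ((A4 NOR A4) NOR (A2 NOR A2)))) NOR ((A4 NOR A4) NOR (((A4 NOR A4) NOR (A2 NOR A2)) NOR ((A4 NOR A4) NOR (A2 NOR A2))))) NOR (((A4 NOR A4) NOR (((A4 NOR A4) NOR (A2 NOR A2)) NOR ((A4 NOR A4) NOR (A2 NOR A2)))) NOR ((A4 NOR A4) NOR (((A4 NOR A4) NOR (A2 NOR A2)) NOR ((A4 NOR A4) NOR (A2 NOR A2)))))))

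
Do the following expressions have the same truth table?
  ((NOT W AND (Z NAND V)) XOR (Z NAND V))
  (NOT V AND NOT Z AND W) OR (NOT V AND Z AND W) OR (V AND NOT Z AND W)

Yes, they are equivalent — the two output columns agree on all 8 assignments:
V | Z | W | Expression 1 | Expression 2
---------------------------------------
0 | 0 | 0 | 0 | 0
0 | 0 | 1 | 1 | 1
0 | 1 | 0 | 0 | 0
0 | 1 | 1 | 1 | 1
1 | 0 | 0 | 0 | 0
1 | 0 | 1 | 1 | 1
1 | 1 | 0 | 0 | 0
1 | 1 | 1 | 0 | 0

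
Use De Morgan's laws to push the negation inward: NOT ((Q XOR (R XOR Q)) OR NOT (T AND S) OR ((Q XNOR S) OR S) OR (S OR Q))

NOT (Q XOR (R XOR Q)) AND (T AND S) AND NOT ((Q XNOR S) OR S) AND NOT (S OR Q)
De Morgan's: NOT(OR of terms) = AND of negations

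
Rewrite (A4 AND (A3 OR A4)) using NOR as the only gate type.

((A4 NOR A4) NOR (((A3 NOR A4) NOR (A3 NOR A4)) NOR ((A3 NOR A4) NOR (A3 NOR A4))))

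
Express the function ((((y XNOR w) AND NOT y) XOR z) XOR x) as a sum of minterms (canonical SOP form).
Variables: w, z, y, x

Σm(0, 3, 5, 6, 9, 11, 12, 14) = (NOT w AND NOT z AND NOT y AND NOT x) OR (NOT w AND NOT z AND y AND x) OR (NOT w AND z AND NOT y AND x) OR (NOT w AND z AND y AND NOT x) OR (w AND NOT z AND NOT y AND x) OR (w AND NOT z AND y AND x) OR (w AND z AND NOT y AND NOT x) OR (w AND z AND y AND NOT x)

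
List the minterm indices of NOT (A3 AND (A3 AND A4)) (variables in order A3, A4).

Σm(0, 1, 2) = (NOT A3 AND NOT A4) OR (NOT A3 AND A4) OR (A3 AND NOT A4)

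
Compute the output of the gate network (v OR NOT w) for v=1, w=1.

Substituting: (1 OR NOT 1)
= 1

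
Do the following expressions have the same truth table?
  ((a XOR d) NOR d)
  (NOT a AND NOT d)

Yes, they are equivalent — the two output columns agree on all 4 assignments:
a | d | Expression 1 | Expression 2
-----------------------------------
0 | 0 | 1 | 1
0 | 1 | 0 | 0
1 | 0 | 0 | 0
1 | 1 | 0 | 0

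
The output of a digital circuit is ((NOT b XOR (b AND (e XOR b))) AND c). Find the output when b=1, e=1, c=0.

Substituting: ((NOT 1 XOR (1 AND (1 XOR 1))) AND 0)
= 0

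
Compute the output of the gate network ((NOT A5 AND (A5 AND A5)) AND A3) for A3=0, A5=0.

Substituting: ((NOT 0 AND (0 AND 0)) AND 0)
= 0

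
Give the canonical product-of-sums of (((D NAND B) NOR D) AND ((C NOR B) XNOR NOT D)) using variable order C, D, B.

ΠM(0, 1, 2, 3, 4, 5, 6, 7) = (C OR D OR B) AND (C OR D OR NOT B) AND (C OR NOT D OR B) AND (C OR NOT D OR NOT B) AND (NOT C OR D OR B) AND (NOT C OR D OR NOT B) AND (NOT C OR NOT D OR B) AND (NOT C OR NOT D OR NOT B)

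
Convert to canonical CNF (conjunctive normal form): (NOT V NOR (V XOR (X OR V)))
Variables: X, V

(X OR V) AND (NOT X OR V)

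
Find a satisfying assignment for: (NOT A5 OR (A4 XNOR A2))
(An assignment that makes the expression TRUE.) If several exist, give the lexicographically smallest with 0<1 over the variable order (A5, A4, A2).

A5=0, A4=0, A2=0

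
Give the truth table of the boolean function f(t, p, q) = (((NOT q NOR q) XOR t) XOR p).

t | p | q | Output
------------------
0 | 0 | 0 | 0
0 | 0 | 1 | 0
0 | 1 | 0 | 1
0 | 1 | 1 | 1
1 | 0 | 0 | 1
1 | 0 | 1 | 1
1 | 1 | 0 | 0
1 | 1 | 1 | 0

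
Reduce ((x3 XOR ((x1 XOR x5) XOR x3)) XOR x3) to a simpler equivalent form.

By XOR self-cancellation ((E XOR v) XOR v = E):
= ((x1 XOR x5) XOR x3)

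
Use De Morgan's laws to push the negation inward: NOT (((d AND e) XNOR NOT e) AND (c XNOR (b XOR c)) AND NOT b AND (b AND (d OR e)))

NOT ((d AND e) XNOR NOT e) OR NOT (c XNOR (b XOR c)) OR b OR NOT (b AND (d OR e))
De Morgan's: NOT(AND of terms) = OR of negations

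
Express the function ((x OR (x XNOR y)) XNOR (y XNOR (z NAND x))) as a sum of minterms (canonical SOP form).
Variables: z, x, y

Σm(3, 6) = (NOT z AND x AND y) OR (z AND x AND NOT y)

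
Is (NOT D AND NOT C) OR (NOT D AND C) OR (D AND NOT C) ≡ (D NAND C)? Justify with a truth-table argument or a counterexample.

Yes, they are equivalent — the two output columns agree on all 4 assignments:
D | C | Expression 1 | Expression 2
-----------------------------------
0 | 0 | 1 | 1
0 | 1 | 1 | 1
1 | 0 | 1 | 1
1 | 1 | 0 | 0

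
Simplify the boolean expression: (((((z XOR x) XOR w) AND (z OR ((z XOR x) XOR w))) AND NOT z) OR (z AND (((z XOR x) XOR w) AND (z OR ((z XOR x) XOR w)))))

By distribution ((E AND v) OR (E AND NOT v) = E) then absorption (E AND (E OR v) = E):
= ((z XOR x) XOR w)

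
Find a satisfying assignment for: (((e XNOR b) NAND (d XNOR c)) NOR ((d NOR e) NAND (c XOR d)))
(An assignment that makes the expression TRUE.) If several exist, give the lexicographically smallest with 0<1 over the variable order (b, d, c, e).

UNSATISFIABLE - no assignment makes this expression true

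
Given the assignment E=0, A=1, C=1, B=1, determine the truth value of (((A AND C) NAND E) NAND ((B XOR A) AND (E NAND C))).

Substituting: (((1 AND 1) NAND 0) NAND ((1 XOR 1) AND (0 NAND 1)))
= 1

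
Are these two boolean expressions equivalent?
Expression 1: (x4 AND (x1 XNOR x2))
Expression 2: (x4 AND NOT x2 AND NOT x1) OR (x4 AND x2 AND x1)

Yes, they are equivalent — the two output columns agree on all 8 assignments:
x4 | x2 | x1 | Expression 1 | Expression 2
------------------------------------------
0 | 0 | 0 | 0 | 0
0 | 0 | 1 | 0 | 0
0 | 1 | 0 | 0 | 0
0 | 1 | 1 | 0 | 0
1 | 0 | 0 | 1 | 1
1 | 0 | 1 | 0 | 0
1 | 1 | 0 | 0 | 0
1 | 1 | 1 | 1 | 1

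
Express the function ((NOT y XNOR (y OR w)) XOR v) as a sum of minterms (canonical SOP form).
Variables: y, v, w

Σm(1, 2, 6, 7) = (NOT y AND NOT v AND w) OR (NOT y AND v AND NOT w) OR (y AND v AND NOT w) OR (y AND v AND w)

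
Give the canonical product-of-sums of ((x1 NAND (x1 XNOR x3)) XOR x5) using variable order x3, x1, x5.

ΠM(1, 3, 5, 6) = (x3 OR x1 OR NOT x5) AND (x3 OR NOT x1 OR NOT x5) AND (NOT x3 OR x1 OR NOT x5) AND (NOT x3 OR NOT x1 OR x5)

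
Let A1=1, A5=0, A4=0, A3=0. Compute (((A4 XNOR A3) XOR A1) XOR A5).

Substituting: (((0 XNOR 0) XOR 1) XOR 0)
= 0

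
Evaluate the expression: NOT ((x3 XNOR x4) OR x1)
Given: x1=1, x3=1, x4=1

Substituting: NOT ((1 XNOR 1) OR 1)
= 0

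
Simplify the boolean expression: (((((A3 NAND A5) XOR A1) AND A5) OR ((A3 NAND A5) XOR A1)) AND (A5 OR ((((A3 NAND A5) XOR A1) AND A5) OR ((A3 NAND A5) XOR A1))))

By absorption (E AND (E OR v) = E) then absorption (E OR (E AND v) = E):
= ((A3 NAND A5) XOR A1)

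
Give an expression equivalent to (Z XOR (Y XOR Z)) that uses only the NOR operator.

((((Z NOR ((((Y NOR Z) NOR (Y NOR Z)) NOR ((Y NOR Z) NOR (Y NOR Z))) NOR ((((Y NOR Y) NOR (Z NOR Z)) NOR ((Y NOR Y) NOR (Z NOR Z))) NOR (((Y NOR Y) NOR (Z NOR Z)) NOR ((Y NOR Y) NOR (Z NOR Z)))))) NOR (Z NOR ((((Y NOR Z) NOR (Y NOR Z)) NOR ((Y NOR Z) NOR (Y NOR Z))) NOR ((((Y NOR Y) NOR (Z NOR Z)) NOR ((Y NOR Y) NOR (Z NOR Z))) NOR (((Y NOR Y) NOR (Z NOR Z)) NOR ((Y NOR Y) NOR (Z NOR Z))))))) NOR ((Z NOR ((((Y NOR Z) NOR (Y NOR Z)) NOR ((Y NOR Z) NOR (Y NOR Z))) NOR ((((Y NOR Y) NOR (Z NOR Z)) NOR ((Y NOR Y) NOR (Z NOR Z))) NOR (((Y NOR Y) NOR (Z NOR Z)) NOR ((Y NOR Y) NOR (Z NOR Z)))))) NOR (Z NOR ((((Y NOR Z) NOR (Y NOR Z)) NOR ((Y NOR Z) NOR (Y NOR Z))) NOR ((((Y NOR Y) NOR (Z NOR Z)) NOR ((Y NOR Y) NOR (Z NOR Z))) NOR (((Y NOR Y) NOR (Z NOR Z)) NOR ((Y NOR Y) NOR (Z NOR Z)))))))) NOR ((((Z NOR Z) NOR (((((Y NOR Z) NOR (Y NOR Z)) NOR ((Y NOR Z) NOR (Y NOR Z))) NOR ((((Y NOR Y) NOR (Z NOR Z)) NOR ((Y NOR Y) NOR (Z NOR Z))) NOR (((Y NOR Y) NOR (Z NOR Z)) NOR ((Y NOR Y) NOR (Z NOR Z))))) NOR ((((Y NOR Z) NOR (Y NOR Z)) NOR ((Y NOR Z) NOR (Y NOR Z))) NOR ((((Y NOR Y) NOR (Z NOR Z)) NOR ((Y NOR Y) NOR (Z NOR Z))) NOR (((Y NOR Y) NOR (Z NOR Z)) NOR ((Y NOR Y) NOR (Z NOR Z))))))) NOR ((Z NOR Z) NOR (((((Y NOR Z) NOR (Y NOR Z)) NOR ((Y NOR Z) NOR (Y NOR Z))) NOR ((((Y NOR Y) NOR (Z NOR Z)) NOR ((Y NOR Y) NOR (Z NOR Z))) NOR (((Y NOR Y) NOR (Z NOR Z)) NOR ((Y NOR Y) NOR (Z NOR Z))))) NOR ((((Y NOR Z) NOR (Y NOR Z)) NOR ((Y NOR Z) NOR (Y NOR Z))) NOR ((((Y NOR Y) NOR (Z NOR Z)) NOR ((Y NOR Y) NOR (Z NOR Z))) NOR (((Y NOR Y) NOR (Z NOR Z)) NOR ((Y NOR Y) NOR (Z NOR Z)))))))) NOR (((Z NOR Z) NOR (((((Y NOR Z) NOR (Y NOR Z)) NOR ((Y NOR Z) NOR (Y NOR Z))) NOR ((((Y NOR Y) NOR (Z NOR Z)) NOR ((Y NOR Y) NOR (Z NOR Z))) NOR (((Y NOR Y) NOR (Z NOR Z)) NOR ((Y NOR Y) NOR (Z NOR Z))))) NOR ((((Y NOR Z) NOR (Y NOR Z)) NOR ((Y NOR Z) NOR (Y NOR Z))) NOR ((((Y NOR Y) NOR (Z NOR Z)) NOR ((Y NOR Y) NOR (Z NOR Z))) NOR (((Y NOR Y) NOR (Z NOR Z)) NOR ((Y NOR Y) NOR (Z NOR Z))))))) NOR ((Z NOR Z) NOR (((((Y NOR Z) NOR (Y NOR Z)) NOR ((Y NOR Z) NOR (Y NOR Z))) NOR ((((Y NOR Y) NOR (Z NOR Z)) NOR ((Y NOR Y) NOR (Z NOR Z))) NOR (((Y NOR Y) NOR (Z NOR Z)) NOR ((Y NOR Y) NOR (Z NOR Z))))) NOR ((((Y NOR Z) NOR (Y NOR Z)) NOR ((Y NOR Z) NOR (Y NOR Z))) NOR ((((Y NOR Y) NOR (Z NOR Z)) NOR ((Y NOR Y) NOR (Z NOR Z))) NOR (((Y NOR Y) NOR (Z NOR Z)) NOR ((Y NOR Y) NOR (Z NOR Z))))))))))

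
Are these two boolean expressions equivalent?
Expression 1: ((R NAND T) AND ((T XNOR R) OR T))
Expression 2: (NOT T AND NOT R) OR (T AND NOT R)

Yes, they are equivalent — the two output columns agree on all 4 assignments:
T | R | Expression 1 | Expression 2
-----------------------------------
0 | 0 | 1 | 1
0 | 1 | 0 | 0
1 | 0 | 1 | 1
1 | 1 | 0 | 0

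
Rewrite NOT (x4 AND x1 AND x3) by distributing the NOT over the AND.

NOT x4 OR NOT x1 OR NOT x3
De Morgan's: NOT(AND of terms) = OR of negations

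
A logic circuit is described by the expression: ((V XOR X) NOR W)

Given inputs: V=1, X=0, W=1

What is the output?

Substituting: ((1 XOR 0) NOR 1)
= 0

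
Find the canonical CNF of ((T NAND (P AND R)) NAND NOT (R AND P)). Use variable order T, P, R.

(T OR P OR R) AND (T OR P OR NOT R) AND (T OR NOT P OR R) AND (NOT T OR P OR R) AND (NOT T OR P OR NOT R) AND (NOT T OR NOT P OR R)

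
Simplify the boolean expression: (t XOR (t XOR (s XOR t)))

By XOR self-cancellation ((E XOR v) XOR v = E):
= (s XOR t)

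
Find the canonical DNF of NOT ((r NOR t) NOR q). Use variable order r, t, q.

(NOT r AND NOT t AND NOT q) OR (NOT r AND NOT t AND q) OR (NOT r AND t AND q) OR (r AND NOT t AND q) OR (r AND t AND q)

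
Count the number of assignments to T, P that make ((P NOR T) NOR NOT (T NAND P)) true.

Satisfying assignments: (0,1), (1,0)
Count: 2 out of 4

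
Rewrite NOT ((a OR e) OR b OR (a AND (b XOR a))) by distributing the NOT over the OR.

NOT (a OR e) AND NOT b AND NOT (a AND (b XOR a))
De Morgan's: NOT(OR of terms) = AND of negations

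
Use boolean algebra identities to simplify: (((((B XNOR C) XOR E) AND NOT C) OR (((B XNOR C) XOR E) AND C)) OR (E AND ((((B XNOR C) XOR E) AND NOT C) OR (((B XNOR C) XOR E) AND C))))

By absorption (E OR (E AND v) = E) then distribution ((E AND v) OR (E AND NOT v) = E):
= ((B XNOR C) XOR E)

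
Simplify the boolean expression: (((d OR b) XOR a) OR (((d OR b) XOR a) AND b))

By absorption (E OR (E AND v) = E):
= ((d OR b) XOR a)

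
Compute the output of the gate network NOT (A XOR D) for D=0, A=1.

Substituting: NOT (1 XOR 0)
= 0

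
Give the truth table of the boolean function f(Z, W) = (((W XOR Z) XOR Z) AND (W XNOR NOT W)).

Z | W | Output
--------------
0 | 0 | 0
0 | 1 | 0
1 | 0 | 0
1 | 1 | 0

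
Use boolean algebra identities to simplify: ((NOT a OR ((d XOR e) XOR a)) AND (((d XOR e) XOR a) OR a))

By distribution ((E OR v) AND (E OR NOT v) = E):
= ((d XOR e) XOR a)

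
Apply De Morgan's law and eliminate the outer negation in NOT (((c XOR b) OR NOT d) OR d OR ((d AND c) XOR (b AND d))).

NOT ((c XOR b) OR NOT d) AND NOT d AND NOT ((d AND c) XOR (b AND d))
De Morgan's: NOT(OR of terms) = AND of negations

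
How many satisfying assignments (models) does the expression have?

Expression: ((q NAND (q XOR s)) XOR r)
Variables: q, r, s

Satisfying assignments: (0,0,0), (0,0,1), (1,0,1), (1,1,0)
Count: 4 out of 8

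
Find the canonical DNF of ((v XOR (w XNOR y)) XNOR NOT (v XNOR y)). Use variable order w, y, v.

(w AND NOT y AND NOT v) OR (w AND NOT y AND v) OR (w AND y AND NOT v) OR (w AND y AND v)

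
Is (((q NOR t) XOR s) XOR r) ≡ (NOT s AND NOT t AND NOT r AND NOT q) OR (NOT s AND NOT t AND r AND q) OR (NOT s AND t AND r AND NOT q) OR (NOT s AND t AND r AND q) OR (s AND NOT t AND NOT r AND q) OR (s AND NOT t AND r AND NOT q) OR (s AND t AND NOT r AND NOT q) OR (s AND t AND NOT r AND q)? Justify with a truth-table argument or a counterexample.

Yes, they are equivalent — the two output columns agree on all 16 assignments:
s | t | r | q | Expression 1 | Expression 2
-------------------------------------------
0 | 0 | 0 | 0 | 1 | 1
0 | 0 | 0 | 1 | 0 | 0
0 | 0 | 1 | 0 | 0 | 0
0 | 0 | 1 | 1 | 1 | 1
0 | 1 | 0 | 0 | 0 | 0
0 | 1 | 0 | 1 | 0 | 0
0 | 1 | 1 | 0 | 1 | 1
0 | 1 | 1 | 1 | 1 | 1
1 | 0 | 0 | 0 | 0 | 0
1 | 0 | 0 | 1 | 1 | 1
1 | 0 | 1 | 0 | 1 | 1
1 | 0 | 1 | 1 | 0 | 0
1 | 1 | 0 | 0 | 1 | 1
1 | 1 | 0 | 1 | 1 | 1
1 | 1 | 1 | 0 | 0 | 0
1 | 1 | 1 | 1 | 0 | 0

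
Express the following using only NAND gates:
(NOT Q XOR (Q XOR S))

(((Q NAND Q) NAND ((Q NAND Q) NAND ((Q NAND (Q NAND S)) NAND (S NAND (Q NAND S))))) NAND (((Q NAND (Q NAND S)) NAND (S NAND (Q NAND S))) NAND ((Q NAND Q) NAND ((Q NAND (Q NAND S)) NAND (S NAND (Q NAND S))))))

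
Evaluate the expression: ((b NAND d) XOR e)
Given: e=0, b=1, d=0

Substituting: ((1 NAND 0) XOR 0)
= 1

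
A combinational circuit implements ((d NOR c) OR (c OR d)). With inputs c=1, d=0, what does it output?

Substituting: ((0 NOR 1) OR (1 OR 0))
= 1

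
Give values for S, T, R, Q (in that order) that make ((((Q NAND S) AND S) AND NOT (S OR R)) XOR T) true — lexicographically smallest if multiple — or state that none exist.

S=0, T=1, R=0, Q=0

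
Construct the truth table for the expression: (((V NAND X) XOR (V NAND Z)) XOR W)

V | X | W | Z | Output
----------------------
0 | 0 | 0 | 0 | 0
0 | 0 | 0 | 1 | 0
0 | 0 | 1 | 0 | 1
0 | 0 | 1 | 1 | 1
0 | 1 | 0 | 0 | 0
0 | 1 | 0 | 1 | 0
0 | 1 | 1 | 0 | 1
0 | 1 | 1 | 1 | 1
1 | 0 | 0 | 0 | 0
1 | 0 | 0 | 1 | 1
1 | 0 | 1 | 0 | 1
1 | 0 | 1 | 1 | 0
1 | 1 | 0 | 0 | 1
1 | 1 | 0 | 1 | 0
1 | 1 | 1 | 0 | 0
1 | 1 | 1 | 1 | 1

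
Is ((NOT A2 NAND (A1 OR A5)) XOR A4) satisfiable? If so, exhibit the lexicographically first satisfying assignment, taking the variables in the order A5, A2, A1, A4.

A5=0, A2=0, A1=0, A4=0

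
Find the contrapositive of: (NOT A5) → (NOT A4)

Contrapositive: A4 → A5
Note: A statement and its contrapositive are logically equivalent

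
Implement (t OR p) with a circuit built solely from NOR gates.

((t NOR p) NOR (t NOR p))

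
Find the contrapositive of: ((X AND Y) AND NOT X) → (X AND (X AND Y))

Contrapositive: NOT (X AND (X AND Y)) → NOT ((X AND Y) AND NOT X)
Note: A statement and its contrapositive are logically equivalent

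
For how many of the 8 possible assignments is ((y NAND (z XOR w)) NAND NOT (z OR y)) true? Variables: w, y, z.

Satisfying assignments: (0,0,1), (0,1,0), (0,1,1), (1,0,1), (1,1,0), (1,1,1)
Count: 6 out of 8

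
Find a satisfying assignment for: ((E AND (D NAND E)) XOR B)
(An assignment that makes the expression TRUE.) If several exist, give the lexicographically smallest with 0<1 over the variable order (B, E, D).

B=0, E=1, D=0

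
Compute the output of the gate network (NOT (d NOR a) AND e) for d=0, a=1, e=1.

Substituting: (NOT (0 NOR 1) AND 1)
= 1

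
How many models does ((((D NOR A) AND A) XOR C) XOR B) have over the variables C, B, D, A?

Satisfying assignments: (0,1,0,0), (0,1,0,1), (0,1,1,0), (0,1,1,1), (1,0,0,0), (1,0,0,1), (1,0,1,0), (1,0,1,1)
Count: 8 out of 16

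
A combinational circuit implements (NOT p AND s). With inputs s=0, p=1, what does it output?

Substituting: (NOT 1 AND 0)
= 0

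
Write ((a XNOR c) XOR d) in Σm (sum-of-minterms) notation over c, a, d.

Σm(0, 3, 5, 6) = (NOT c AND NOT a AND NOT d) OR (NOT c AND a AND d) OR (c AND NOT a AND d) OR (c AND a AND NOT d)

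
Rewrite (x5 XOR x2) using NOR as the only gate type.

((((x5 NOR x2) NOR (x5 NOR x2)) NOR ((x5 NOR x2) NOR (x5 NOR x2))) NOR ((((x5 NOR x5) NOR (x2 NOR x2)) NOR ((x5 NOR x5) NOR (x2 NOR x2))) NOR (((x5 NOR x5) NOR (x2 NOR x2)) NOR ((x5 NOR x5) NOR (x2 NOR x2)))))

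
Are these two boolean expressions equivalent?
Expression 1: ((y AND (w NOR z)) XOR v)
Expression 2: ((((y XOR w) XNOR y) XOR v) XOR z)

No. Counterexample: with v=0, z=0, y=0, w=0, Expression 1 = 0 but Expression 2 = 1.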